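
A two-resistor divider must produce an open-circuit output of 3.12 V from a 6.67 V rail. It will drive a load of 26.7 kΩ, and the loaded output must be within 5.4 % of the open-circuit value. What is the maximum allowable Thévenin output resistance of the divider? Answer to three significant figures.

Loading drop = R_th/(R_th + R_L) ≤ 0.0540, so R_th ≤ R_L · ε/(1−ε) = 26.7 kΩ × 0.0540/0.9460 = 1.52 kΩ.

R_th ≤ 1.52 kΩ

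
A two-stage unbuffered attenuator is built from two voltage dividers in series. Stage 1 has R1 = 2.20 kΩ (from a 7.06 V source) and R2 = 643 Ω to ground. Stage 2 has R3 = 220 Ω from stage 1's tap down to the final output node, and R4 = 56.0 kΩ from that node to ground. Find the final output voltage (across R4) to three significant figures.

V_out ≈ 1.58 V

Stage 2 presents R3+R4 = 56220 Ω as a load on stage 1's tap.
Stage 1's lower leg becomes R2‖(R3+R4) = 635.7 Ω, so V_mid = 7.06 × 635.7/2836 = 1.583 V.
Stage 2 is itself unloaded: V_out = V_mid × R4/(R3+R4) = 1.583 × 56000/56220 = 1.58 V.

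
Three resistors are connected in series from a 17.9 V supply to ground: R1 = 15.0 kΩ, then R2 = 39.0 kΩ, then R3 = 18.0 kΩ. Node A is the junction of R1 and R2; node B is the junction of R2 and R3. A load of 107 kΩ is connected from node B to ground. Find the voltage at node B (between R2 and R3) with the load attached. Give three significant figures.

V ≈ 3.97 V

At node B, R3 is in parallel with the load: R3‖R_L = 15.41 kΩ.
Below node A the resistance is R2 + (R3‖R_L) = 54.41 kΩ, so V_A = 17.9 × 54.41/69.41 = 14.03 V.
Then V_B = V_A × (R3‖R_L)/(R2 + R3‖R_L) = 14.03 × 15.41/54.41 = 3.97 V.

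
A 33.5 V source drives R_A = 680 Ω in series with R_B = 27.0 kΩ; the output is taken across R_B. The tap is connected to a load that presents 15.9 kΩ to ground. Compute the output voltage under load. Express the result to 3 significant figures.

The load sits in parallel with R_B: R_B‖R_L = (27000 × 15900) / (27000 + 15900) = 10010 Ω.
V_out = 33.5 × 10010 / (680 + 10010) = 33.5 × 10010/10690 = 31.4 V.

V_out ≈ 31.4 V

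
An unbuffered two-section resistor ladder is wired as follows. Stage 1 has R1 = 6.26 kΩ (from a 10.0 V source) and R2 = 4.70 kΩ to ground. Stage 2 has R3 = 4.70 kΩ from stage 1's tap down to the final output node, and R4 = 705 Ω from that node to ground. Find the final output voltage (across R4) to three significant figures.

V_out ≈ 0.374 V

Stage 2 presents R3+R4 = 5405 Ω as a load on stage 1's tap.
Stage 1's lower leg becomes R2‖(R3+R4) = 2514 Ω, so V_mid = 10.0 × 2514/8774 = 2.865 V.
Stage 2 is itself unloaded: V_out = V_mid × R4/(R3+R4) = 2.865 × 705/5405 = 0.374 V.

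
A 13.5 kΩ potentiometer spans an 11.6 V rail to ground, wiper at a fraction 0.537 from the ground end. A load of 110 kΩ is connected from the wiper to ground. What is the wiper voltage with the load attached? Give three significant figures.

The wiper splits the pot into (1−α)R = 6.250 kΩ above and αR = 7.250 kΩ below.
Lower section ‖ load = 6.801 kΩ.
V_wiper = 11.6 × 6.801/(6.250 + 6.801) = 6.04 V.

V ≈ 6.04 V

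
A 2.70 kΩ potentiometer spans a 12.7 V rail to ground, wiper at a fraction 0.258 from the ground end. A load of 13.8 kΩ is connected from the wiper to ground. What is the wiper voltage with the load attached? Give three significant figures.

The wiper splits the pot into (1−α)R = 2003 Ω above and αR = 696.6 Ω below.
Lower section ‖ load = 663.1 Ω.
V_wiper = 12.7 × 663.1/(2003 + 663.1) = 3.16 V.

V ≈ 3.16 V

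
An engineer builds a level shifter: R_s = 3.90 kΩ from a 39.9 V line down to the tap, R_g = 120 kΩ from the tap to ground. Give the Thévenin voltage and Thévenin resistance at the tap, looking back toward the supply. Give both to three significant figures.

V_th is the open-circuit tap voltage: 39.9 × 120/(3.90 + 120) = 38.6 V.
With the supply zeroed, R_s and R_g appear in parallel from the tap: R_th = R_s‖R_g = (3.90 × 120)/123.9 = 3.78 kΩ.

V_th = 38.6 V, R_th = 3.78 kΩ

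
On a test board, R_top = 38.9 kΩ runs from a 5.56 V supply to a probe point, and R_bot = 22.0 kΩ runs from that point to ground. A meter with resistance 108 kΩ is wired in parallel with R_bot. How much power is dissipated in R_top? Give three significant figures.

P ≈ 0.368 mW

Total resistance from the source is R_top + (R_bot‖R_L) = 57.18 kΩ, so I = 5.56/57.18 kΩ = 0.09724 mA.
P = I²·R_top = (0.09724 mA)² × 38.9 kΩ = 0.368 mW.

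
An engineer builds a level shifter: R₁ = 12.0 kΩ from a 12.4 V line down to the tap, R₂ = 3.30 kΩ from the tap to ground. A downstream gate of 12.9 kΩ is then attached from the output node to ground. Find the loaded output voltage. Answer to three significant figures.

The load sits in parallel with R₂: R₂‖R_L = (3.30 × 12.9) / (3.30 + 12.9) = 2.628 kΩ.
V_out = 12.4 × 2.628 / (12.0 + 2.628) = 12.4 × 2.628/14.63 = 2.23 V.

V_out ≈ 2.23 V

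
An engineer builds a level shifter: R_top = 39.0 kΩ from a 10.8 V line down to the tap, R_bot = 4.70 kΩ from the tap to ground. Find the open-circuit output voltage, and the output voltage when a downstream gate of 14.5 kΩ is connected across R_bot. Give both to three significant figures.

Unloaded: 1.16 V; loaded: 0.901 V

Open-circuit: V = 10.8 × 4.70/(39.0 + 4.70) = 1.16 V.
With the load, R_bot becomes R_bot‖R_L = 3.549 kΩ, so V = 10.8 × 3.549/42.55 = 0.901 V.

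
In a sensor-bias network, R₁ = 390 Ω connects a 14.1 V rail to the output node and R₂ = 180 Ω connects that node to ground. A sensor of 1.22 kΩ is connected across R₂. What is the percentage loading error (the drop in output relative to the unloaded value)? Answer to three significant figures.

The divider's output (Thévenin) resistance is R₁‖R₂ = 123.2 Ω.
Fractional drop under load = R_th/(R_th + R_L) = 123.2 / (123.2 + 1220) = 0.09169.
So the output falls by 9.17 %.

9.17 %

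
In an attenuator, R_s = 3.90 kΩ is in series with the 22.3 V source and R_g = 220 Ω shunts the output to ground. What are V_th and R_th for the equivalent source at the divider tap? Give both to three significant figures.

V_th = 1.19 V, R_th = 208 Ω

V_th is the open-circuit tap voltage: 22.3 × 220/(3900 + 220) = 1.19 V.
With the supply zeroed, R_s and R_g appear in parallel from the tap: R_th = R_s‖R_g = (3900 × 220)/4120 = 208 Ω.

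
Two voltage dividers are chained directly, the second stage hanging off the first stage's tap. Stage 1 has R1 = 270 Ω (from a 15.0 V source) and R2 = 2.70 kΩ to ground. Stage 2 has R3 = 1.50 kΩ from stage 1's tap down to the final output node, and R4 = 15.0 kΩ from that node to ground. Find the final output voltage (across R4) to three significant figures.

Stage 2 presents R3+R4 = 16500 Ω as a load on stage 1's tap.
Stage 1's lower leg becomes R2‖(R3+R4) = 2320 Ω, so V_mid = 15.0 × 2320/2590 = 13.44 V.
Stage 2 is itself unloaded: V_out = V_mid × R4/(R3+R4) = 13.44 × 15000/16500 = 12.2 V.

V_out ≈ 12.2 V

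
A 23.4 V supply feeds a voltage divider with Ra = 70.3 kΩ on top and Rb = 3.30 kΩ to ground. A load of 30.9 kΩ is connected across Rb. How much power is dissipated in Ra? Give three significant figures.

P ≈ 7.17 mW

Total resistance from the source is Ra + (Rb‖R_L) = 73.28 kΩ, so I = 23.4/73.28 kΩ = 0.3193 mA.
P = I²·Ra = (0.3193 mA)² × 70.3 kΩ = 7.17 mW.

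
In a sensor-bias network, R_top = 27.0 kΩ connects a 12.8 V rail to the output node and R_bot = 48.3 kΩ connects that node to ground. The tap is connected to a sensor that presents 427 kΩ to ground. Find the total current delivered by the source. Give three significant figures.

I ≈ 0.182 mA

R_bot‖R_L = 43.39 kΩ, so the source sees R_top + R_bot‖R_L = 70.39 kΩ.
I = 12.8 V / 70.39 kΩ = 0.182 mA.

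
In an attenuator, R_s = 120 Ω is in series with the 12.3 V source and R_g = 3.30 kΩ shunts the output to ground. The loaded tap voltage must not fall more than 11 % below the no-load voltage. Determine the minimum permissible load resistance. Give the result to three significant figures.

R_L(min) ≈ 937 Ω

Output resistance R_th = R_s‖R_g = (120 × 3300)/3420 = 115.8 Ω.
The fractional drop is R_th/(R_th + R_L); requiring this ≤ 0.110 gives R_L ≥ R_th(1/0.110 − 1) = 115.8 × 8.091 = 937 Ω.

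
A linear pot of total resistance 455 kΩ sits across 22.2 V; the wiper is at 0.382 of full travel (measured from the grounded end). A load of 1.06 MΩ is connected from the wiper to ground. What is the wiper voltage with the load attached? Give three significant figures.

The wiper splits the pot into (1−α)R = 281.2 kΩ above and αR = 173.8 kΩ below.
Lower section ‖ load = 149.3 kΩ.
V_wiper = 22.2 × 149.3/(281.2 + 149.3) = 7.70 V.

V ≈ 7.70 V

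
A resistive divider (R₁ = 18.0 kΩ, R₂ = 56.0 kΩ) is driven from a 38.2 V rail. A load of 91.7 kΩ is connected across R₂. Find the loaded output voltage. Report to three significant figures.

V_out ≈ 25.2 V

The load sits in parallel with R₂: R₂‖R_L = (56.0 × 91.7) / (56.0 + 91.7) = 34.77 kΩ.
V_out = 38.2 × 34.77 / (18.0 + 34.77) = 38.2 × 34.77/52.77 = 25.2 V.
(Unloaded it would have been 28.9 V.)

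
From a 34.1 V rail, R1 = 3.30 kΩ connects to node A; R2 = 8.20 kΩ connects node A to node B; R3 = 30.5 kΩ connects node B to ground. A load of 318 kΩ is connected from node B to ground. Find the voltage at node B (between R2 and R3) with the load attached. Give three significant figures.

At node B, R3 is in parallel with the load: R3‖R_L = 27.83 kΩ.
Below node A the resistance is R2 + (R3‖R_L) = 36.03 kΩ, so V_A = 34.1 × 36.03/39.33 = 31.24 V.
Then V_B = V_A × (R3‖R_L)/(R2 + R3‖R_L) = 31.24 × 27.83/36.03 = 24.1 V.

V ≈ 24.1 V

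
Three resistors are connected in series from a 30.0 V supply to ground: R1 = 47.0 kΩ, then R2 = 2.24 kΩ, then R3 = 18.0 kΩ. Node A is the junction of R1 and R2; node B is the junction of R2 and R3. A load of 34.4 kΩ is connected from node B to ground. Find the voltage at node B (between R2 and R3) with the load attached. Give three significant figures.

V ≈ 5.81 V

At node B, R3 is in parallel with the load: R3‖R_L = 11.82 kΩ.
Below node A the resistance is R2 + (R3‖R_L) = 14.06 kΩ, so V_A = 30.0 × 14.06/61.06 = 6.907 V.
Then V_B = V_A × (R3‖R_L)/(R2 + R3‖R_L) = 6.907 × 11.82/14.06 = 5.81 V.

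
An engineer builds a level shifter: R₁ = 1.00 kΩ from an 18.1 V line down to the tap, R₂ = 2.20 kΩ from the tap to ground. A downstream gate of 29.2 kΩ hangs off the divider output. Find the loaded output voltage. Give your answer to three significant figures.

V_out ≈ 12.2 V

The load sits in parallel with R₂: R₂‖R_L = (2.20 × 29.2) / (2.20 + 29.2) = 2.046 kΩ.
V_out = 18.1 × 2.046 / (1.00 + 2.046) = 18.1 × 2.046/3.046 = 12.2 V.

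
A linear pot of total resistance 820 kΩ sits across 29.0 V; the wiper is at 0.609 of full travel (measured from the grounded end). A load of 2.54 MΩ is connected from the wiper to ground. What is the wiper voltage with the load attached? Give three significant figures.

V ≈ 16.4 V

The wiper splits the pot into (1−α)R = 320.6 kΩ above and αR = 499.4 kΩ below.
Lower section ‖ load = 417.3 kΩ.
V_wiper = 29.0 × 417.3/(320.6 + 417.3) = 16.4 V.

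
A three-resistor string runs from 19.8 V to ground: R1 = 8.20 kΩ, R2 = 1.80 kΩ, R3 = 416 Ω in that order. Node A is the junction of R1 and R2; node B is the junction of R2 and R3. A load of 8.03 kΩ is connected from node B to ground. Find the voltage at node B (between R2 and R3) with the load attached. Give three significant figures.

V ≈ 0.753 V

At node B, R3 is in parallel with the load: R3‖R_L = 395.5 Ω.
Below node A the resistance is R2 + (R3‖R_L) = 2196 Ω, so V_A = 19.8 × 2196/10400 = 4.182 V.
Then V_B = V_A × (R3‖R_L)/(R2 + R3‖R_L) = 4.182 × 395.5/2196 = 0.753 V.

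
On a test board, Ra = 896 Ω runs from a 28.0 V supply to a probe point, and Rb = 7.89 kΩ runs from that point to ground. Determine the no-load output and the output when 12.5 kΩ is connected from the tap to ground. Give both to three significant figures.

Unloaded: 25.1 V; loaded: 23.6 V

Open-circuit: V = 28.0 × 7890/(896 + 7890) = 25.1 V.
With the load, Rb becomes Rb‖R_L = 4837 Ω, so V = 28.0 × 4837/5733 = 23.6 V.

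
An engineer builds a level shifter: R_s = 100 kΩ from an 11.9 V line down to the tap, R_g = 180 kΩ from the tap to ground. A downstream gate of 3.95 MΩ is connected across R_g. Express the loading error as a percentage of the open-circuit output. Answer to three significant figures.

The divider's output (Thévenin) resistance is R_s‖R_g = 64.29 kΩ.
Fractional drop under load = R_th/(R_th + R_L) = 64.29 / (64.29 + 3950) = 0.01601.
So the output falls by 1.60 %.

1.60 %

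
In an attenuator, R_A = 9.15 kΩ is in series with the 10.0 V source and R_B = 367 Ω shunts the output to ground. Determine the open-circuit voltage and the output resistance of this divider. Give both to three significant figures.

V_th is the open-circuit tap voltage: 10.0 × 367/(9150 + 367) = 0.386 V.
With the supply zeroed, R_A and R_B appear in parallel from the tap: R_th = R_A‖R_B = (9150 × 367)/9517 = 353 Ω.

V_th = 0.386 V, R_th = 353 Ω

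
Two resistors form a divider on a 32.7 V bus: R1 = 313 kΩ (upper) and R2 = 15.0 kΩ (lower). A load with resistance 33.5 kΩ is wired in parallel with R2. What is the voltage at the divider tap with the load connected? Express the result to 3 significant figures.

The load sits in parallel with R2: R2‖R_L = (15.0 × 33.5) / (15.0 + 33.5) = 10.36 kΩ.
V_out = 32.7 × 10.36 / (313 + 10.36) = 32.7 × 10.36/323.4 = 1.05 V.
(Unloaded it would have been 1.50 V.)

V_out ≈ 1.05 V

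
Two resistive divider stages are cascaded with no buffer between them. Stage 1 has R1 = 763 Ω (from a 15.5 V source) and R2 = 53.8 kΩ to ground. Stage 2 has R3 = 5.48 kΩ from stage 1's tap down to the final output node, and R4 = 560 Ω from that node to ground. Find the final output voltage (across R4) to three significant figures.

Stage 2 presents R3+R4 = 6040 Ω as a load on stage 1's tap.
Stage 1's lower leg becomes R2‖(R3+R4) = 5430 Ω, so V_mid = 15.5 × 5430/6193 = 13.59 V.
Stage 2 is itself unloaded: V_out = V_mid × R4/(R3+R4) = 13.59 × 560/6040 = 1.26 V.

V_out ≈ 1.26 V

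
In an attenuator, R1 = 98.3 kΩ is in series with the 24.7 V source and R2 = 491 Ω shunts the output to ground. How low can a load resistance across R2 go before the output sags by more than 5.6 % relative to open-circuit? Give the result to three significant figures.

Output resistance R_th = R1‖R2 = (98300 × 491)/98790 = 488.6 Ω.
The fractional drop is R_th/(R_th + R_L); requiring this ≤ 0.0560 gives R_L ≥ R_th(1/0.0560 − 1) = 488.6 × 16.86 = 8.24 kΩ.

R_L(min) ≈ 8.24 kΩ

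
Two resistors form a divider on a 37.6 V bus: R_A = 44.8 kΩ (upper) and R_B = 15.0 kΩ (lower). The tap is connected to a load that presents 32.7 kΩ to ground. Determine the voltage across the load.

The load sits in parallel with R_B: R_B‖R_L = (15.0 × 32.7) / (15.0 + 32.7) = 10.28 kΩ.
V_out = 37.6 × 10.28 / (44.8 + 10.28) = 37.6 × 10.28/55.08 = 7.02 V.
(Unloaded it would have been 9.43 V.)

V_out ≈ 7.02 V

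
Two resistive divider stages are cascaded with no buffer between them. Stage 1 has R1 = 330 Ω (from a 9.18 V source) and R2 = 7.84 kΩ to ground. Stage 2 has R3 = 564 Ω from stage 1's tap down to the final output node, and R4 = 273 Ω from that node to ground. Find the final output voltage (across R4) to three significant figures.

V_out ≈ 2.08 V

Stage 2 presents R3+R4 = 837.0 Ω as a load on stage 1's tap.
Stage 1's lower leg becomes R2‖(R3+R4) = 756.3 Ω, so V_mid = 9.18 × 756.3/1086 = 6.391 V.
Stage 2 is itself unloaded: V_out = V_mid × R4/(R3+R4) = 6.391 × 273/837.0 = 2.08 V.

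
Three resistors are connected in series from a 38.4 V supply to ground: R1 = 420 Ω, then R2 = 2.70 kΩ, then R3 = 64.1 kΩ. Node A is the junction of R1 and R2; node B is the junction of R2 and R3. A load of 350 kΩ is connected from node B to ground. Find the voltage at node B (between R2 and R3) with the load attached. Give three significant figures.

At node B, R3 is in parallel with the load: R3‖R_L = 54180 Ω.
Below node A the resistance is R2 + (R3‖R_L) = 56880 Ω, so V_A = 38.4 × 56880/57300 = 38.12 V.
Then V_B = V_A × (R3‖R_L)/(R2 + R3‖R_L) = 38.12 × 54180/56880 = 36.3 V.

V ≈ 36.3 V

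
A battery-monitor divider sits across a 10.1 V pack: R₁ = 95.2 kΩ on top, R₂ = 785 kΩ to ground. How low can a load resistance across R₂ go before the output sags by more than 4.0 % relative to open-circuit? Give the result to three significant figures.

Output resistance R_th = R₁‖R₂ = (95.2 × 785)/880.2 = 84.90 kΩ.
The fractional drop is R_th/(R_th + R_L); requiring this ≤ 0.0400 gives R_L ≥ R_th(1/0.0400 − 1) = 84.90 × 24.00 = 2.04 MΩ.

R_L(min) ≈ 2.04 MΩ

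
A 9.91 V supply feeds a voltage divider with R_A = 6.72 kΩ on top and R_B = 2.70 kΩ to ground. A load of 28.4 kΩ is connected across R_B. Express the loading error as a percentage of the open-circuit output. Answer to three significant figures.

The divider's output (Thévenin) resistance is R_A‖R_B = 1.926 kΩ.
Fractional drop under load = R_th/(R_th + R_L) = 1.926 / (1.926 + 28.4) = 0.06351.
So the output falls by 6.35 %.

6.35 %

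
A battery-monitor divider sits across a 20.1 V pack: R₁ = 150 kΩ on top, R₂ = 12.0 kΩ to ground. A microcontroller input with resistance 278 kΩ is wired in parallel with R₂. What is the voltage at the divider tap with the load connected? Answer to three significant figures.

V_out ≈ 1.43 V

The load sits in parallel with R₂: R₂‖R_L = (12.0 × 278) / (12.0 + 278) = 11.50 kΩ.
V_out = 20.1 × 11.50 / (150 + 11.50) = 20.1 × 11.50/161.5 = 1.43 V.
(Unloaded it would have been 1.49 V.)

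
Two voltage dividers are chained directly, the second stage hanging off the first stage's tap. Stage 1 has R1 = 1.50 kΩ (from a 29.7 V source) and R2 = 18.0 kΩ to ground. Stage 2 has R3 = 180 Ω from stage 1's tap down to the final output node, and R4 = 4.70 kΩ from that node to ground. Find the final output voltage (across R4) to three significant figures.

V_out ≈ 20.6 V

Stage 2 presents R3+R4 = 4880 Ω as a load on stage 1's tap.
Stage 1's lower leg becomes R2‖(R3+R4) = 3839 Ω, so V_mid = 29.7 × 3839/5339 = 21.36 V.
Stage 2 is itself unloaded: V_out = V_mid × R4/(R3+R4) = 21.36 × 4700/4880 = 20.6 V.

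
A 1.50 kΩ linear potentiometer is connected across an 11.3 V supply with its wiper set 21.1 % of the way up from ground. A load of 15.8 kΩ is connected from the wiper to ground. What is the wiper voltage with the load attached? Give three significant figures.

V ≈ 2.35 V

The wiper splits the pot into (1−α)R = 1184 Ω above and αR = 316.5 Ω below.
Lower section ‖ load = 310.3 Ω.
V_wiper = 11.3 × 310.3/(1184 + 310.3) = 2.35 V.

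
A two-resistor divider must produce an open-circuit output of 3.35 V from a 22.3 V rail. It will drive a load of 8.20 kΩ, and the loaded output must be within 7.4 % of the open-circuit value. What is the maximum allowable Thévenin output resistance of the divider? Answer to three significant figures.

Loading drop = R_th/(R_th + R_L) ≤ 0.0740, so R_th ≤ R_L · ε/(1−ε) = 8.20 kΩ × 0.0740/0.9260 = 655 Ω.
(Any R1, R2 with R2/(R1+R2) = 0.150 and R1‖R2 ≤ 655 Ω will meet the spec.)

R_th ≤ 655 Ω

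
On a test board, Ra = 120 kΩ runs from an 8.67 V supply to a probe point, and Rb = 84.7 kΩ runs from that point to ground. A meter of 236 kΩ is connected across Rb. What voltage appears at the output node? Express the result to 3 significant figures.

The load sits in parallel with Rb: Rb‖R_L = (84.7 × 236) / (84.7 + 236) = 62.33 kΩ.
V_out = 8.67 × 62.33 / (120 + 62.33) = 8.67 × 62.33/182.3 = 2.96 V.
(Unloaded it would have been 3.59 V.)

V_out ≈ 2.96 V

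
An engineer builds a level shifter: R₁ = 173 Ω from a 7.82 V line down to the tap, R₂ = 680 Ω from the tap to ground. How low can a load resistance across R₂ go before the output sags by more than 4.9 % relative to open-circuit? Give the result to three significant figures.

Output resistance R_th = R₁‖R₂ = (173 × 680)/853.0 = 137.9 Ω.
The fractional drop is R_th/(R_th + R_L); requiring this ≤ 0.0490 gives R_L ≥ R_th(1/0.0490 − 1) = 137.9 × 19.41 = 2.68 kΩ.

R_L(min) ≈ 2.68 kΩ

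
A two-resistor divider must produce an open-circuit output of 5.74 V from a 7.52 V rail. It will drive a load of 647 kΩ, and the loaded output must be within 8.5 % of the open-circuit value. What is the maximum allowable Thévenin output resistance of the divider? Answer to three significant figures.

Loading drop = R_th/(R_th + R_L) ≤ 0.0850, so R_th ≤ R_L · ε/(1−ε) = 647 kΩ × 0.0850/0.9150 = 60.1 kΩ.

R_th ≤ 60.1 kΩ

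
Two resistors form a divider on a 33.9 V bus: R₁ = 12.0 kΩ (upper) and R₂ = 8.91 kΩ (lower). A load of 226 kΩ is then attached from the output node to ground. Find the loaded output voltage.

V_out ≈ 14.1 V

The load sits in parallel with R₂: R₂‖R_L = (8.91 × 226) / (8.91 + 226) = 8.572 kΩ.
V_out = 33.9 × 8.572 / (12.0 + 8.572) = 33.9 × 8.572/20.57 = 14.1 V.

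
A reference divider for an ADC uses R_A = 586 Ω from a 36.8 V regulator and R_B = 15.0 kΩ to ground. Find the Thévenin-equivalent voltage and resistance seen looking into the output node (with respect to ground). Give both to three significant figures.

V_th is the open-circuit tap voltage: 36.8 × 15000/(586 + 15000) = 35.4 V.
With the supply zeroed, R_A and R_B appear in parallel from the tap: R_th = R_A‖R_B = (586 × 15000)/15590 = 564 Ω.

V_th = 35.4 V, R_th = 564 Ω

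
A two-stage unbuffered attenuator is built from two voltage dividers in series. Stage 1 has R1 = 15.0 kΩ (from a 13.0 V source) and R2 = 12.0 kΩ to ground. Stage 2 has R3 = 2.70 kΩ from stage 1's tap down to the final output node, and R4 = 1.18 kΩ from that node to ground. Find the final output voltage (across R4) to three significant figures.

Stage 2 presents R3+R4 = 3.880 kΩ as a load on stage 1's tap.
Stage 1's lower leg becomes R2‖(R3+R4) = 2.932 kΩ, so V_mid = 13.0 × 2.932/17.93 = 2.126 V.
Stage 2 is itself unloaded: V_out = V_mid × R4/(R3+R4) = 2.126 × 1.18/3.880 = 0.646 V.

V_out ≈ 0.646 V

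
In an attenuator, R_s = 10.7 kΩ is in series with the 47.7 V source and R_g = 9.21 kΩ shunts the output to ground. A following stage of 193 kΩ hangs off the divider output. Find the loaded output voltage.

The load sits in parallel with R_g: R_g‖R_L = (9.21 × 193) / (9.21 + 193) = 8.791 kΩ.
V_out = 47.7 × 8.791 / (10.7 + 8.791) = 47.7 × 8.791/19.49 = 21.5 V.

V_out ≈ 21.5 V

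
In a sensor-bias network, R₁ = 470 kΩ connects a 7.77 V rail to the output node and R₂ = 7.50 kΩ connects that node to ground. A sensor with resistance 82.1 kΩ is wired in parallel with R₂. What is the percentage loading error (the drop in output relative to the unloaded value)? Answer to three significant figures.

The divider's output (Thévenin) resistance is R₁‖R₂ = 7.382 kΩ.
Fractional drop under load = R_th/(R_th + R_L) = 7.382 / (7.382 + 82.1) = 0.08250.
So the output falls by 8.25 %.

8.25 %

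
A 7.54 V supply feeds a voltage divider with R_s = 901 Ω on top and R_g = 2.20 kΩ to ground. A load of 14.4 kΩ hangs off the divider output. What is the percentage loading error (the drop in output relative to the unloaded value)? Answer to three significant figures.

4.25 %

The divider's output (Thévenin) resistance is R_s‖R_g = 639.2 Ω.
Fractional drop under load = R_th/(R_th + R_L) = 639.2 / (639.2 + 14400) = 0.04250.
So the output falls by 4.25 %.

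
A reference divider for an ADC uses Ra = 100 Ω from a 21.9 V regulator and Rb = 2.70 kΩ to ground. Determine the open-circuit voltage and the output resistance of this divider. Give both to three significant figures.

V_th = 21.1 V, R_th = 96.4 Ω

V_th is the open-circuit tap voltage: 21.9 × 2700/(100 + 2700) = 21.1 V.
With the supply zeroed, Ra and Rb appear in parallel from the tap: R_th = Ra‖Rb = (100 × 2700)/2800 = 96.4 Ω.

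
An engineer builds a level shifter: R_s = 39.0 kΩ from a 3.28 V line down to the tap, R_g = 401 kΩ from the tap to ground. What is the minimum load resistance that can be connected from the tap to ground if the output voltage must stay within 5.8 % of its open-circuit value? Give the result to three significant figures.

R_L(min) ≈ 577 kΩ

Output resistance R_th = R_s‖R_g = (39.0 × 401)/440.0 = 35.54 kΩ.
The fractional drop is R_th/(R_th + R_L); requiring this ≤ 0.0580 gives R_L ≥ R_th(1/0.0580 − 1) = 35.54 × 16.24 = 577 kΩ.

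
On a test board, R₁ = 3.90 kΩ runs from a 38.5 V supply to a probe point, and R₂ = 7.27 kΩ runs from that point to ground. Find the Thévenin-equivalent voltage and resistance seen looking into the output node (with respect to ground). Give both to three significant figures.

V_th is the open-circuit tap voltage: 38.5 × 7.27/(3.90 + 7.27) = 25.1 V.
With the supply zeroed, R₁ and R₂ appear in parallel from the tap: R_th = R₁‖R₂ = (3.90 × 7.27)/11.17 = 2.54 kΩ.

V_th = 25.1 V, R_th = 2.54 kΩ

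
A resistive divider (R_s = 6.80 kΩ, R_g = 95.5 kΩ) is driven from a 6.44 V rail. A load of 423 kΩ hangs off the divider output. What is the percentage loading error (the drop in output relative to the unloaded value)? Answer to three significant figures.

1.48 %

The divider's output (Thévenin) resistance is R_s‖R_g = 6.348 kΩ.
Fractional drop under load = R_th/(R_th + R_L) = 6.348 / (6.348 + 423) = 0.01479.
So the output falls by 1.48 %.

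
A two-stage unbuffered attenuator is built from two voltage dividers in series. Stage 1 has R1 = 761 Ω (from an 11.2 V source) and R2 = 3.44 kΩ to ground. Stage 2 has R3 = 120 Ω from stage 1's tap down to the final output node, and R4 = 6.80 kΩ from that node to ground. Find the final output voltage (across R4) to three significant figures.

Stage 2 presents R3+R4 = 6920 Ω as a load on stage 1's tap.
Stage 1's lower leg becomes R2‖(R3+R4) = 2298 Ω, so V_mid = 11.2 × 2298/3059 = 8.414 V.
Stage 2 is itself unloaded: V_out = V_mid × R4/(R3+R4) = 8.414 × 6800/6920 = 8.27 V.

V_out ≈ 8.27 V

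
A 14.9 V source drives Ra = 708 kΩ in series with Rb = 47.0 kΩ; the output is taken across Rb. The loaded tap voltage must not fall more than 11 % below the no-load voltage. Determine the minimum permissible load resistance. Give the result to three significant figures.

R_L(min) ≈ 357 kΩ

Output resistance R_th = Ra‖Rb = (708 × 47.0)/755.0 = 44.07 kΩ.
The fractional drop is R_th/(R_th + R_L); requiring this ≤ 0.110 gives R_L ≥ R_th(1/0.110 − 1) = 44.07 × 8.091 = 357 kΩ.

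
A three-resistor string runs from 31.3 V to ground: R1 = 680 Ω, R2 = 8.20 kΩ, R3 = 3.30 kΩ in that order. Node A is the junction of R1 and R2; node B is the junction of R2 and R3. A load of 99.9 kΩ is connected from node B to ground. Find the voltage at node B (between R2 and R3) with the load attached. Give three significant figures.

V ≈ 8.28 V

At node B, R3 is in parallel with the load: R3‖R_L = 3194 Ω.
Below node A the resistance is R2 + (R3‖R_L) = 11390 Ω, so V_A = 31.3 × 11390/12070 = 29.54 V.
Then V_B = V_A × (R3‖R_L)/(R2 + R3‖R_L) = 29.54 × 3194/11390 = 8.28 V.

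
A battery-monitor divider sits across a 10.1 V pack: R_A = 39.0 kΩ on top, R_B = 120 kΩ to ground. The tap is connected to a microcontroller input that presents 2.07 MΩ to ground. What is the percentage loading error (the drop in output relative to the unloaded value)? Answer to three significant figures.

The divider's output (Thévenin) resistance is R_A‖R_B = 29.43 kΩ.
Fractional drop under load = R_th/(R_th + R_L) = 29.43 / (29.43 + 2070) = 0.01402.
So the output falls by 1.40 %.

1.40 %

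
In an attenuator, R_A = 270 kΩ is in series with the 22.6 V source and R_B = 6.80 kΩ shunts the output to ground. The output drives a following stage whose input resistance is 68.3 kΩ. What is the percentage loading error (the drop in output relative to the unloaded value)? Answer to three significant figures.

8.85 %

The divider's output (Thévenin) resistance is R_A‖R_B = 6.633 kΩ.
Fractional drop under load = R_th/(R_th + R_L) = 6.633 / (6.633 + 68.3) = 0.08852.
So the output falls by 8.85 %.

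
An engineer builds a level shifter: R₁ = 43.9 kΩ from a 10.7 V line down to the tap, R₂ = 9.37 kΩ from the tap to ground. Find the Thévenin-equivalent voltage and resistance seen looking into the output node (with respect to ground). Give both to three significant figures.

V_th = 1.88 V, R_th = 7.72 kΩ

V_th is the open-circuit tap voltage: 10.7 × 9.37/(43.9 + 9.37) = 1.88 V.
With the supply zeroed, R₁ and R₂ appear in parallel from the tap: R_th = R₁‖R₂ = (43.9 × 9.37)/53.27 = 7.72 kΩ.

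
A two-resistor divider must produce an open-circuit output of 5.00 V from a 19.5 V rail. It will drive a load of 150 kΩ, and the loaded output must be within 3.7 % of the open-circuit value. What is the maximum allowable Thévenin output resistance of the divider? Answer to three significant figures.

Loading drop = R_th/(R_th + R_L) ≤ 0.0370, so R_th ≤ R_L · ε/(1−ε) = 150 kΩ × 0.0370/0.9630 = 5.76 kΩ.

R_th ≤ 5.76 kΩ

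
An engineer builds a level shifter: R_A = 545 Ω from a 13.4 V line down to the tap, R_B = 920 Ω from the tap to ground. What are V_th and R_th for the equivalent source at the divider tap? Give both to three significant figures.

V_th = 8.42 V, R_th = 342 Ω

V_th is the open-circuit tap voltage: 13.4 × 920/(545 + 920) = 8.42 V.
With the supply zeroed, R_A and R_B appear in parallel from the tap: R_th = R_A‖R_B = (545 × 920)/1465 = 342 Ω.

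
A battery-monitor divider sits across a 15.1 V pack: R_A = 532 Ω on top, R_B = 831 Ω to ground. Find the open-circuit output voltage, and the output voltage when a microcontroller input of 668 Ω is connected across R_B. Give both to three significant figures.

Unloaded: 9.21 V; loaded: 6.20 V

Open-circuit: V = 15.1 × 831/(532 + 831) = 9.21 V.
With the load, R_B becomes R_B‖R_L = 370.3 Ω, so V = 15.1 × 370.3/902.3 = 6.20 V.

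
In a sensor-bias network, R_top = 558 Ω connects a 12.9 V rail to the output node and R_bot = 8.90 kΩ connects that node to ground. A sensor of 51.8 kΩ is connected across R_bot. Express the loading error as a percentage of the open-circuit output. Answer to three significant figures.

1.00 %

The divider's output (Thévenin) resistance is R_top‖R_bot = 525.1 Ω.
Fractional drop under load = R_th/(R_th + R_L) = 525.1 / (525.1 + 51800) = 0.01003.
So the output falls by 1.00 %.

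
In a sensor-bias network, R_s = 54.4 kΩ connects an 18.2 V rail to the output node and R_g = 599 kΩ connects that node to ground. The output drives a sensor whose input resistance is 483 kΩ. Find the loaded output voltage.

V_out ≈ 15.1 V

The load sits in parallel with R_g: R_g‖R_L = (599 × 483) / (599 + 483) = 267.4 kΩ.
V_out = 18.2 × 267.4 / (54.4 + 267.4) = 18.2 × 267.4/321.8 = 15.1 V.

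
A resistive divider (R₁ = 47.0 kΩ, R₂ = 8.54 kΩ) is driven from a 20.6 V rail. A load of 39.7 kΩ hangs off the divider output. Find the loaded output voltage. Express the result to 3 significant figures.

V_out ≈ 2.68 V

The load sits in parallel with R₂: R₂‖R_L = (8.54 × 39.7) / (8.54 + 39.7) = 7.028 kΩ.
V_out = 20.6 × 7.028 / (47.0 + 7.028) = 20.6 × 7.028/54.03 = 2.68 V.
(Unloaded it would have been 3.17 V.)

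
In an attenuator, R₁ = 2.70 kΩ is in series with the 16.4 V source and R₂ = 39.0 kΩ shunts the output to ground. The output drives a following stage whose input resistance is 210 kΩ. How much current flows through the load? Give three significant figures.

I_L ≈ 0.0722 mA

R₂‖R_L = 32.89 kΩ; V_out = 16.4 × 32.89/35.59 = 15.16 V.
I_L = V_out / R_L = 15.16 / 210 kΩ = 0.0722 mA.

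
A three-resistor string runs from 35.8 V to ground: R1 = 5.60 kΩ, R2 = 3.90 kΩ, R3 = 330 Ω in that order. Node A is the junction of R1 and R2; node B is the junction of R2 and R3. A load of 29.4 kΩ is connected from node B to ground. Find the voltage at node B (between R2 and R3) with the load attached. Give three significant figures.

V ≈ 1.19 V

At node B, R3 is in parallel with the load: R3‖R_L = 326.3 Ω.
Below node A the resistance is R2 + (R3‖R_L) = 4226 Ω, so V_A = 35.8 × 4226/9826 = 15.40 V.
Then V_B = V_A × (R3‖R_L)/(R2 + R3‖R_L) = 15.40 × 326.3/4226 = 1.19 V.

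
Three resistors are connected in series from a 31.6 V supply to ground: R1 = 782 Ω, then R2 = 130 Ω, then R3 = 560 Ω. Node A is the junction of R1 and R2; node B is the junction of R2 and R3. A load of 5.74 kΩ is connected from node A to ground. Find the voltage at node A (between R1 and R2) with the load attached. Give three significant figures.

V ≈ 13.9 V

Below node A the series string R2+R3 = 690.0 Ω sits in parallel with the 5740 Ω load: 616.0 Ω.
V_A = 31.6 × 616.0/(782 + 616.0) = 13.9 V.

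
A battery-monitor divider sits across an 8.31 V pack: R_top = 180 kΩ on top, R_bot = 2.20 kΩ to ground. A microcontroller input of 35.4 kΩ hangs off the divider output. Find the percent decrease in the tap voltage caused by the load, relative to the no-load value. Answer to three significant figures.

The divider's output (Thévenin) resistance is R_top‖R_bot = 2.173 kΩ.
Fractional drop under load = R_th/(R_th + R_L) = 2.173 / (2.173 + 35.4) = 0.05785.
So the output falls by 5.78 %.

5.78 %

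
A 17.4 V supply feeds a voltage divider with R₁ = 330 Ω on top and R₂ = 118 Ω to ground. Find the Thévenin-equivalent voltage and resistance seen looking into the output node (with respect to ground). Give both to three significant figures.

V_th is the open-circuit tap voltage: 17.4 × 118/(330 + 118) = 4.58 V.
With the supply zeroed, R₁ and R₂ appear in parallel from the tap: R_th = R₁‖R₂ = (330 × 118)/448.0 = 86.9 Ω.

V_th = 4.58 V, R_th = 86.9 Ω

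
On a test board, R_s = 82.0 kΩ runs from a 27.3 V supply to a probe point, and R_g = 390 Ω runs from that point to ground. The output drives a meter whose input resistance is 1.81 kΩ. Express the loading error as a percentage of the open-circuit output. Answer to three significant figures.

17.7 %

Unloaded V = 27.3 × 390/82390 = 0.1292 V.
Loaded: R_g‖R_L = 320.9 Ω, giving V = 27.3 × 320.9/82320 = 0.1064 V.
Drop = (0.1292 − 0.1064) / 0.1292 = 17.7 %.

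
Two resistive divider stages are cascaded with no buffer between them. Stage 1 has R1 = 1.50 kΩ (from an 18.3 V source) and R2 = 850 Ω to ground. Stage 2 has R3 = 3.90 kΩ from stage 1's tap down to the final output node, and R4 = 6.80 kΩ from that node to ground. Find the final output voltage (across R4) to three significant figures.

V_out ≈ 4.00 V

Stage 2 presents R3+R4 = 10700 Ω as a load on stage 1's tap.
Stage 1's lower leg becomes R2‖(R3+R4) = 787.4 Ω, so V_mid = 18.3 × 787.4/2287 = 6.300 V.
Stage 2 is itself unloaded: V_out = V_mid × R4/(R3+R4) = 6.300 × 6800/10700 = 4.00 V.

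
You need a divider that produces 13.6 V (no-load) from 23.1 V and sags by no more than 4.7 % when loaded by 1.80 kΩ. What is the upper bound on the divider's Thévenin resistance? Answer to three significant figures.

Loading drop = R_th/(R_th + R_L) ≤ 0.0470, so R_th ≤ R_L · ε/(1−ε) = 1.80 kΩ × 0.0470/0.9530 = 88.8 Ω.
(Any R1, R2 with R2/(R1+R2) = 0.589 and R1‖R2 ≤ 88.8 Ω will meet the spec.)

R_th ≤ 88.8 Ω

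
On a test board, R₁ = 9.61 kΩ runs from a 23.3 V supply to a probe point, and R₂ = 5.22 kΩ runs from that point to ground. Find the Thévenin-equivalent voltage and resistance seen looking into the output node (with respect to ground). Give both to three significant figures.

V_th is the open-circuit tap voltage: 23.3 × 5.22/(9.61 + 5.22) = 8.20 V.
With the supply zeroed, R₁ and R₂ appear in parallel from the tap: R_th = R₁‖R₂ = (9.61 × 5.22)/14.83 = 3.38 kΩ.

V_th = 8.20 V, R_th = 3.38 kΩ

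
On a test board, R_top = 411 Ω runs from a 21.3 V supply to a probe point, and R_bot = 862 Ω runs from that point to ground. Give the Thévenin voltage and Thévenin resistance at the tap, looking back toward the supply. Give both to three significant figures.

V_th = 14.4 V, R_th = 278 Ω

V_th is the open-circuit tap voltage: 21.3 × 862/(411 + 862) = 14.4 V.
With the supply zeroed, R_top and R_bot appear in parallel from the tap: R_th = R_top‖R_bot = (411 × 862)/1273 = 278 Ω.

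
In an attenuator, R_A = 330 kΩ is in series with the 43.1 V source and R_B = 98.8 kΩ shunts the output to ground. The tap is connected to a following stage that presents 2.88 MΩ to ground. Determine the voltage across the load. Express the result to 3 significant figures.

The load sits in parallel with R_B: R_B‖R_L = (98.8 × 2880) / (98.8 + 2880) = 95.52 kΩ.
V_out = 43.1 × 95.52 / (330 + 95.52) = 43.1 × 95.52/425.5 = 9.68 V.

V_out ≈ 9.68 V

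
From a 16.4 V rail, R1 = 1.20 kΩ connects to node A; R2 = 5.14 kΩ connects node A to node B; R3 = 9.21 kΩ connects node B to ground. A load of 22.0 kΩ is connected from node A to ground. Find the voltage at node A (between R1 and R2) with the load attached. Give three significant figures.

V ≈ 14.4 V

Below node A the series string R2+R3 = 14.35 kΩ sits in parallel with the 22.0 kΩ load: 8.685 kΩ.
V_A = 16.4 × 8.685/(1.20 + 8.685) = 14.4 V.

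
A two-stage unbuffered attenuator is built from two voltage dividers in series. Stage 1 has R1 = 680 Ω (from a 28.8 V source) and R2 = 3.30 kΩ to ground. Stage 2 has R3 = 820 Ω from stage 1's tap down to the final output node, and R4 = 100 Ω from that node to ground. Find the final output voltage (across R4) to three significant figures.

V_out ≈ 1.61 V

Stage 2 presents R3+R4 = 920.0 Ω as a load on stage 1's tap.
Stage 1's lower leg becomes R2‖(R3+R4) = 719.4 Ω, so V_mid = 28.8 × 719.4/1399 = 14.81 V.
Stage 2 is itself unloaded: V_out = V_mid × R4/(R3+R4) = 14.81 × 100/920.0 = 1.61 V.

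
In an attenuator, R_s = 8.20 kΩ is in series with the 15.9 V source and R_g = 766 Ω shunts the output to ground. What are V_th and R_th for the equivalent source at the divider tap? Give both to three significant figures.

V_th is the open-circuit tap voltage: 15.9 × 766/(8200 + 766) = 1.36 V.
With the supply zeroed, R_s and R_g appear in parallel from the tap: R_th = R_s‖R_g = (8200 × 766)/8966 = 701 Ω.

V_th = 1.36 V, R_th = 701 Ω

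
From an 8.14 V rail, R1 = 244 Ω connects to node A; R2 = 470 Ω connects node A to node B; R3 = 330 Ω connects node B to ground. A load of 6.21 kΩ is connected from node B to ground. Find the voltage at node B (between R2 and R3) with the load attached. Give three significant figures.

V ≈ 2.48 V

At node B, R3 is in parallel with the load: R3‖R_L = 313.3 Ω.
Below node A the resistance is R2 + (R3‖R_L) = 783.3 Ω, so V_A = 8.14 × 783.3/1027 = 6.207 V.
Then V_B = V_A × (R3‖R_L)/(R2 + R3‖R_L) = 6.207 × 313.3/783.3 = 2.48 V.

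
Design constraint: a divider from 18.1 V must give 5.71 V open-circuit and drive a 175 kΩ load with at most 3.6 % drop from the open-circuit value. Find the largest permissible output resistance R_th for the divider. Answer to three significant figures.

Loading drop = R_th/(R_th + R_L) ≤ 0.0360, so R_th ≤ R_L · ε/(1−ε) = 175 kΩ × 0.0360/0.9640 = 6.54 kΩ.

R_th ≤ 6.54 kΩ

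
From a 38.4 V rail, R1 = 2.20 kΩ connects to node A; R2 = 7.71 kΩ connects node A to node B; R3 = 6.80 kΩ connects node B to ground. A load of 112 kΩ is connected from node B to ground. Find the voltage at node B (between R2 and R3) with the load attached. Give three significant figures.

V ≈ 15.1 V

At node B, R3 is in parallel with the load: R3‖R_L = 6.411 kΩ.
Below node A the resistance is R2 + (R3‖R_L) = 14.12 kΩ, so V_A = 38.4 × 14.12/16.32 = 33.22 V.
Then V_B = V_A × (R3‖R_L)/(R2 + R3‖R_L) = 33.22 × 6.411/14.12 = 15.1 V.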